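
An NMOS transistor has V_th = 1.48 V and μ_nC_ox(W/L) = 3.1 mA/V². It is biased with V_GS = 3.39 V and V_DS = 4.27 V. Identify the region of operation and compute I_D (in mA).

V_ov = V_GS − V_th = 3.39 − 1.48 = 1.91 V.
Since V_DS = 4.27 V ≥ V_ov = 1.91 V, the device is in saturation.
I_D = ½ k_n V_ov² = 0.5 × 3.1 × 1.91² = 5.65 mA.

Saturation; I_D = 5.65 mA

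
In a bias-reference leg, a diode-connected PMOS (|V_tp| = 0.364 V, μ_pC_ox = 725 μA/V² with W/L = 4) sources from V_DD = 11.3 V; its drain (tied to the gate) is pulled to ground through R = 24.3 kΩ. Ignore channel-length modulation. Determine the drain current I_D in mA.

With gate tied to drain, V_SG = V_SD ≥ V_SG − |V_tp|, so the device is in saturation.
k_p = μ_pC_ox · (W/L) = 2.9 mA/V².
KCL at the drain: ½ k_p (V_SG − |V_tp|)² = (V_DD − V_SG)/R.
Let x = V_SG − 0.364. Then 35.2 x² + x − 10.94 = 0, giving x = 0.543 V (positive root), so V_SG = 0.907 V.
I_D = (V_DD − V_SG)/R = (11.3 − 0.907) / 24.3 = 0.428 mA.

I_D = 0.428 mA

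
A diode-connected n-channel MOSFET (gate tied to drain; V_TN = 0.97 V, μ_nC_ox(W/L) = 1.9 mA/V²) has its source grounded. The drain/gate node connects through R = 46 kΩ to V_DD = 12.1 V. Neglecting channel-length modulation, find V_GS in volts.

With gate tied to drain, V_GS = V_DS ≥ V_GS − V_TN, so the device is in saturation.
KCL at the drain: ½ k_n (V_GS − V_TN)² = (V_DD − V_GS)/R.
Let x = V_GS − 0.97. Then 43.7 x² + x − 11.13 = 0, giving x = 0.493 V (positive root), so V_GS = 1.46 V.
I_D = (V_DD − V_GS)/R = (12.1 − 1.46) / 46 = 0.231 mA.

V_GS = 1.46 V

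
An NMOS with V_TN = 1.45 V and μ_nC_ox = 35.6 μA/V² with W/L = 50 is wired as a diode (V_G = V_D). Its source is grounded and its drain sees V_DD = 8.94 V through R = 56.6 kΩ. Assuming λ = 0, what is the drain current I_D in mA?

I_D = 0.126 mA

With gate tied to drain, V_GS = V_DS ≥ V_GS − V_TN, so the device is in saturation.
k_n = μ_nC_ox · (W/L) = 1.78 mA/V².
KCL at the drain: ½ k_n (V_GS − V_TN)² = (V_DD − V_GS)/R.
Let x = V_GS − 1.45. Then 50.4 x² + x − 7.49 = 0, giving x = 0.376 V (positive root), so V_GS = 1.83 V.
I_D = (V_DD − V_GS)/R = (8.94 − 1.83) / 56.6 = 0.126 mA.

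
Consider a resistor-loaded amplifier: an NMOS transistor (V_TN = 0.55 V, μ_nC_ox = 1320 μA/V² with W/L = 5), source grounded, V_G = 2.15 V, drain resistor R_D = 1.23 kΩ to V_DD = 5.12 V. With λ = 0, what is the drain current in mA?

V_GS = V_G = 2.15 V, so V_ov = 2.15 − 0.55 = 1.6 V.
k_n = μ_nC_ox · (W/L) = 6.6 mA/V².
Assume saturation: I_D = ½ k_n V_ov² = 0.5 × 6.6 × 1.6² = 8.45 mA, giving V_DS = V_DD − I_D R_D = 5.12 − 8.45 × 1.23 = -5.27 V.
But -5.27 V < V_ov = 1.6 V, so the device is actually in triode.
In triode I_D = k_n[V_ov V_DS − ½ V_DS²] and I_D = (V_DD − V_DS)/R_D. Equating: 4.06 V_DS² − 13.99 V_DS + 5.12 = 0, giving V_DS = 0.416 V (the root below V_ov).
I_D = (5.12 − 0.416) / 1.23 = 3.82 mA.

I_D = 3.82 mA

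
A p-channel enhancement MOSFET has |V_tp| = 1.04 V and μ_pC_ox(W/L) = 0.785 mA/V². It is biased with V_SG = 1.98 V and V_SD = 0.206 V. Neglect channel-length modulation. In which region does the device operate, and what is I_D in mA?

Triode; I_D = 0.135 mA

V_ov = V_SG − |V_tp| = 1.98 − 1.04 = 0.94 V.
Since V_SD = 0.206 V < V_ov = 0.94 V, the device is in the triode region.
I_D = k_p [V_ov · V_SD − ½ V_SD²] = 0.785 × [0.94 × 0.206 − 0.5 × 0.206²] = 0.135 mA.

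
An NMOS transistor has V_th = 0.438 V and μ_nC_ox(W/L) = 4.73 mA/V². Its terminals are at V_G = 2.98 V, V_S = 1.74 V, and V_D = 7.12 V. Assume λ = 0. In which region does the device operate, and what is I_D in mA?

V_GS = V_G − V_S = 2.98 − 1.74 = 1.24 V; V_DS = V_D − V_S = 7.12 − 1.74 = 5.38 V.
V_ov = V_GS − V_th = 1.24 − 0.438 = 0.802 V.
Since V_DS = 5.38 V ≥ V_ov = 0.802 V, the device is in saturation.
I_D = ½ k_n V_ov² = 0.5 × 4.73 × 0.802² = 1.52 mA.

Saturation; I_D = 1.52 mA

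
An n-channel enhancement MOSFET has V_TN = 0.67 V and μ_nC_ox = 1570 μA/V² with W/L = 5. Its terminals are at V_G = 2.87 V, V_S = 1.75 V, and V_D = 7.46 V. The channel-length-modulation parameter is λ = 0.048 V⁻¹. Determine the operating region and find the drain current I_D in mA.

V_GS = V_G − V_S = 2.87 − 1.75 = 1.12 V; V_DS = V_D − V_S = 7.46 − 1.75 = 5.71 V.
k_n = μ_nC_ox · (W/L) = 7.85 mA/V².
V_ov = V_GS − V_TN = 1.12 − 0.67 = 0.45 V.
Since V_DS = 5.71 V ≥ V_ov = 0.45 V, the device is in saturation.
I_D = ½ k_n V_ov² (1 + λ V_DS) = 0.5 × 7.85 × 0.45² × (1 + 0.048 × 5.71) = 1.01 mA.

Saturation; I_D = 1.01 mA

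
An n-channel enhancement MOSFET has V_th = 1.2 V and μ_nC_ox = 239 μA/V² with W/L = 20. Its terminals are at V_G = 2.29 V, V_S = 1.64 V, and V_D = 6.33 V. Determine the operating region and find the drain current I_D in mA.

Cutoff; I_D = 0 mA

V_GS = V_G − V_S = 2.29 − 1.64 = 0.65 V; V_DS = V_D − V_S = 6.33 − 1.64 = 4.69 V.
V_GS = 0.65 V < V_th = 1.2 V, so the transistor is in cutoff.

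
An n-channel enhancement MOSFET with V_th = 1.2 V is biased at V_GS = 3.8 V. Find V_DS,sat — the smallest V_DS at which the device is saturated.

V_DS,sat = 2.60 V

The boundary between triode and saturation is V_DS = V_GS − V_th = V_ov.
V_ov = 3.8 − 1.2 = 2.6 V.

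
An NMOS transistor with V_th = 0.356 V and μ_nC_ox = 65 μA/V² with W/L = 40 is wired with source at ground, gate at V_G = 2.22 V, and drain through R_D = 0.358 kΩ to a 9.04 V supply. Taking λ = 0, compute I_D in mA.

V_GS = V_G = 2.22 V, so V_ov = 2.22 − 0.356 = 1.86 V.
k_n = μ_nC_ox · (W/L) = 2.6 mA/V².
Assume saturation: I_D = ½ k_n V_ov² = 0.5 × 2.6 × 1.86² = 4.52 mA, giving V_DS = V_DD − I_D R_D = 9.04 − 4.52 × 0.358 = 7.42 V.
V_DS = 7.42 V ≥ V_ov = 1.86 V, confirming saturation.

I_D = 4.52 mA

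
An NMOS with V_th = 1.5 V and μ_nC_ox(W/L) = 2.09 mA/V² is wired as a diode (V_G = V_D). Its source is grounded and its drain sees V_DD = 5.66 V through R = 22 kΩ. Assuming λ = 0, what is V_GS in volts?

V_GS = 1.90 V

With gate tied to drain, V_GS = V_DS ≥ V_GS − V_th, so the device is in saturation.
KCL at the drain: ½ k_n (V_GS − V_th)² = (V_DD − V_GS)/R.
Let x = V_GS − 1.5. Then 23 x² + x − 4.16 = 0, giving x = 0.404 V (positive root), so V_GS = 1.9 V.
I_D = (V_DD − V_GS)/R = (5.66 − 1.9) / 22 = 0.171 mA.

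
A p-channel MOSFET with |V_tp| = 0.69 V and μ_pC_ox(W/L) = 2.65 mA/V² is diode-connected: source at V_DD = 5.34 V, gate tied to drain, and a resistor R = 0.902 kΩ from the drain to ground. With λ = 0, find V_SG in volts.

With gate tied to drain, V_SG = V_SD ≥ V_SG − |V_tp|, so the device is in saturation.
KCL at the drain: ½ k_p (V_SG − |V_tp|)² = (V_DD − V_SG)/R.
Let x = V_SG − 0.69. Then 1.2 x² + x − 4.65 = 0, giving x = 1.6 V (positive root), so V_SG = 2.29 V.
I_D = (V_DD − V_SG)/R = (5.34 − 2.29) / 0.902 = 3.38 mA.

V_SG = 2.29 V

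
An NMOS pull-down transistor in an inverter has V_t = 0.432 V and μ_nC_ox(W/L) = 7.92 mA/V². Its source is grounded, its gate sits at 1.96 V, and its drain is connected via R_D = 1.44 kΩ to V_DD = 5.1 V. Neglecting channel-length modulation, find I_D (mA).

I_D = 3.33 mA

V_GS = V_G = 1.96 V, so V_ov = 1.96 − 0.432 = 1.53 V.
Assume saturation: I_D = ½ k_n V_ov² = 0.5 × 7.92 × 1.53² = 9.25 mA, giving V_DS = V_DD − I_D R_D = 5.1 − 9.25 × 1.44 = -8.21 V.
But -8.21 V < V_ov = 1.53 V, so the device is actually in triode.
In triode I_D = k_n[V_ov V_DS − ½ V_DS²] and I_D = (V_DD − V_DS)/R_D. Equating: 5.7 V_DS² − 18.43 V_DS + 5.1 = 0, giving V_DS = 0.306 V (the root below V_ov).
I_D = (5.1 − 0.306) / 1.44 = 3.33 mA.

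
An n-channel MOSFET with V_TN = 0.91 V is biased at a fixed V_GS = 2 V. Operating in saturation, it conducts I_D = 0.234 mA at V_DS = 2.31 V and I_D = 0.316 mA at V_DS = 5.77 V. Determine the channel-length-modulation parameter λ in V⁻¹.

With V_GS fixed, I_D ∝ (1 + λ V_DS) in saturation, so I_D2/I_D1 = (1 + λ V_DS2)/(1 + λ V_DS1).
0.316/0.234 = 1.35 = (1 + 5.77 λ)/(1 + 2.31 λ).
Solving: λ (I_D1 V_DS2 − I_D2 V_DS1) = I_D2 − I_D1, so λ = (0.316 − 0.234) / (0.234 × 5.77 − 0.316 × 2.31) = 0.082 / 0.62 = 0.132 V⁻¹.

λ = 0.132 V⁻¹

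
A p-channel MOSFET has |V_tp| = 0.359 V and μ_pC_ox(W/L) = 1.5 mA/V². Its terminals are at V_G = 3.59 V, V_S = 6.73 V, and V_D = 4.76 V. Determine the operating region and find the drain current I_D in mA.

Triode; I_D = 5.31 mA

V_SG = V_S − V_G = 6.73 − 3.59 = 3.14 V; V_SD = V_S − V_D = 6.73 − 4.76 = 1.97 V.
V_ov = V_SG − |V_tp| = 3.14 − 0.359 = 2.78 V.
Since V_SD = 1.97 V < V_ov = 2.78 V, the device is in the triode region.
I_D = k_p [V_ov · V_SD − ½ V_SD²] = 1.5 × [2.78 × 1.97 − 0.5 × 1.97²] = 5.31 mA.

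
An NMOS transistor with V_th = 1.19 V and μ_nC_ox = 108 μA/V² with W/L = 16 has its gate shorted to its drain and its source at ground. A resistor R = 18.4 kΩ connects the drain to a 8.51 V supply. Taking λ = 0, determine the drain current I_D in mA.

I_D = 0.363 mA

With gate tied to drain, V_GS = V_DS ≥ V_GS − V_th, so the device is in saturation.
k_n = μ_nC_ox · (W/L) = 1.728 mA/V².
KCL at the drain: ½ k_n (V_GS − V_th)² = (V_DD − V_GS)/R.
Let x = V_GS − 1.19. Then 15.9 x² + x − 7.32 = 0, giving x = 0.648 V (positive root), so V_GS = 1.84 V.
I_D = (V_DD − V_GS)/R = (8.51 − 1.84) / 18.4 = 0.363 mA.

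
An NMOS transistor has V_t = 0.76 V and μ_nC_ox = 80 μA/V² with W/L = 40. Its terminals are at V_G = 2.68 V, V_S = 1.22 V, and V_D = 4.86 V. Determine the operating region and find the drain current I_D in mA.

V_GS = V_G − V_S = 2.68 − 1.22 = 1.46 V; V_DS = V_D − V_S = 4.86 − 1.22 = 3.64 V.
k_n = μ_nC_ox · (W/L) = 3.2 mA/V².
V_ov = V_GS − V_t = 1.46 − 0.76 = 0.7 V.
Since V_DS = 3.64 V ≥ V_ov = 0.7 V, the device is in saturation.
I_D = ½ k_n V_ov² = 0.5 × 3.2 × 0.7² = 0.784 mA.

Saturation; I_D = 0.784 mA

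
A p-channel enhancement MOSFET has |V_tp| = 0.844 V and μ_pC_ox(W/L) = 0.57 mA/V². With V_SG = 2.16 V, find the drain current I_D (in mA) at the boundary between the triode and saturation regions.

I_D = 0.494 mA

At the boundary V_SD = V_ov = V_SG − |V_tp| = 2.16 − 0.844 = 1.32 V.
I_D = ½ k_p V_ov² = 0.5 × 0.57 × 1.32² = 0.494 mA.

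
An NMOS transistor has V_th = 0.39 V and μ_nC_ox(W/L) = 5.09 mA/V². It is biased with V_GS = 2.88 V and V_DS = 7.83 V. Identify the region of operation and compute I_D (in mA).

V_ov = V_GS − V_th = 2.88 − 0.39 = 2.49 V.
Since V_DS = 7.83 V ≥ V_ov = 2.49 V, the device is in saturation.
I_D = ½ k_n V_ov² = 0.5 × 5.09 × 2.49² = 15.8 mA.

Saturation; I_D = 15.8 mA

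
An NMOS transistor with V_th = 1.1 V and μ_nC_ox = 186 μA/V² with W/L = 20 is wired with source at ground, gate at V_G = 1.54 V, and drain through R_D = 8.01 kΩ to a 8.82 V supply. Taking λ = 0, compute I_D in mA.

I_D = 0.360 mA

V_GS = V_G = 1.54 V, so V_ov = 1.54 − 1.1 = 0.44 V.
k_n = μ_nC_ox · (W/L) = 3.72 mA/V².
Assume saturation: I_D = ½ k_n V_ov² = 0.5 × 3.72 × 0.44² = 0.36 mA, giving V_DS = V_DD − I_D R_D = 8.82 − 0.36 × 8.01 = 5.94 V.
V_DS = 5.94 V ≥ V_ov = 0.44 V, confirming saturation.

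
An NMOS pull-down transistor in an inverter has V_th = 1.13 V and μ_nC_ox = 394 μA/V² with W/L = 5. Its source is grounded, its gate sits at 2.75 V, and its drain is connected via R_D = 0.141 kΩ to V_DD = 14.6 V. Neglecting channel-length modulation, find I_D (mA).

V_GS = V_G = 2.75 V, so V_ov = 2.75 − 1.13 = 1.62 V.
k_n = μ_nC_ox · (W/L) = 1.97 mA/V².
Assume saturation: I_D = ½ k_n V_ov² = 0.5 × 1.97 × 1.62² = 2.59 mA, giving V_DS = V_DD − I_D R_D = 14.6 − 2.59 × 0.141 = 14.2 V.
V_DS = 14.2 V ≥ V_ov = 1.62 V, confirming saturation.

I_D = 2.59 mA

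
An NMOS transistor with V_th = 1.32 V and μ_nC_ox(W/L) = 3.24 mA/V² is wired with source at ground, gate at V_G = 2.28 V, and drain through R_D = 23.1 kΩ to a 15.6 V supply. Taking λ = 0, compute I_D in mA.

I_D = 0.665 mA

V_GS = V_G = 2.28 V, so V_ov = 2.28 − 1.32 = 0.96 V.
Assume saturation: I_D = ½ k_n V_ov² = 0.5 × 3.24 × 0.96² = 1.49 mA, giving V_DS = V_DD − I_D R_D = 15.6 − 1.49 × 23.1 = -18.9 V.
But -18.9 V < V_ov = 0.96 V, so the device is actually in triode.
In triode I_D = k_n[V_ov V_DS − ½ V_DS²] and I_D = (V_DD − V_DS)/R_D. Equating: 37.4 V_DS² − 72.85 V_DS + 15.6 = 0, giving V_DS = 0.245 V (the root below V_ov).
I_D = (15.6 − 0.245) / 23.1 = 0.665 mA.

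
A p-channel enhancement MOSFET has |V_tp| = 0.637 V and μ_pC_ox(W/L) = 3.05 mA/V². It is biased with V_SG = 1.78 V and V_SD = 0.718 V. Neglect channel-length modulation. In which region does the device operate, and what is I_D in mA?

Triode; I_D = 1.72 mA

V_ov = V_SG − |V_tp| = 1.78 − 0.637 = 1.14 V.
Since V_SD = 0.718 V < V_ov = 1.14 V, the device is in the triode region.
I_D = k_p [V_ov · V_SD − ½ V_SD²] = 3.05 × [1.14 × 0.718 − 0.5 × 0.718²] = 1.72 mA.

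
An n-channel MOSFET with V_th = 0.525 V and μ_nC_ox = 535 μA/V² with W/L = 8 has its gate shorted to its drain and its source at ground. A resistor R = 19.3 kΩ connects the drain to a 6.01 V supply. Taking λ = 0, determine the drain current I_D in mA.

With gate tied to drain, V_GS = V_DS ≥ V_GS − V_th, so the device is in saturation.
k_n = μ_nC_ox · (W/L) = 4.28 mA/V².
KCL at the drain: ½ k_n (V_GS − V_th)² = (V_DD − V_GS)/R.
Let x = V_GS − 0.525. Then 41.3 x² + x − 5.485 = 0, giving x = 0.353 V (positive root), so V_GS = 0.878 V.
I_D = (V_DD − V_GS)/R = (6.01 − 0.878) / 19.3 = 0.266 mA.

I_D = 0.266 mA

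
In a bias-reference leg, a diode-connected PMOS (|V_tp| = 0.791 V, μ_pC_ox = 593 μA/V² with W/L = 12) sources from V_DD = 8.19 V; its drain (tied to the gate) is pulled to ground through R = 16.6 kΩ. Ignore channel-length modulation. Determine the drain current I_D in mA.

I_D = 0.425 mA

With gate tied to drain, V_SG = V_SD ≥ V_SG − |V_tp|, so the device is in saturation.
k_p = μ_pC_ox · (W/L) = 7.116 mA/V².
KCL at the drain: ½ k_p (V_SG − |V_tp|)² = (V_DD − V_SG)/R.
Let x = V_SG − 0.791. Then 59.1 x² + x − 7.399 = 0, giving x = 0.346 V (positive root), so V_SG = 1.14 V.
I_D = (V_DD − V_SG)/R = (8.19 − 1.14) / 16.6 = 0.425 mA.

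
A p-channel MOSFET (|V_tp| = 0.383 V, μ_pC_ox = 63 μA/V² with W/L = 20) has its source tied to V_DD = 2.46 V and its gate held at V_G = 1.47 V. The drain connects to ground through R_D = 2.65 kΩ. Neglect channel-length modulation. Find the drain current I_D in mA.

V_SG = V_DD − V_G = 2.46 − 1.47 = 0.99 V, so V_ov = 0.99 − 0.383 = 0.607 V.
k_p = μ_pC_ox · (W/L) = 1.26 mA/V².
Assume saturation: I_D = ½ k_p V_ov² = 0.5 × 1.26 × 0.607² = 0.232 mA, giving V_SD = V_DD − I_D R_D = 2.46 − 0.232 × 2.65 = 1.84 V.
V_SD = 1.84 V ≥ V_ov = 0.607 V, confirming saturation.

I_D = 0.232 mA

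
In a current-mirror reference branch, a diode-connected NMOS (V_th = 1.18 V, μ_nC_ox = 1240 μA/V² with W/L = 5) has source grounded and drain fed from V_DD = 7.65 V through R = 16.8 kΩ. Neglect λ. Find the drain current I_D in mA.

I_D = 0.365 mA

With gate tied to drain, V_GS = V_DS ≥ V_GS − V_th, so the device is in saturation.
k_n = μ_nC_ox · (W/L) = 6.2 mA/V².
KCL at the drain: ½ k_n (V_GS − V_th)² = (V_DD − V_GS)/R.
Let x = V_GS − 1.18. Then 52.1 x² + x − 6.47 = 0, giving x = 0.343 V (positive root), so V_GS = 1.52 V.
I_D = (V_DD − V_GS)/R = (7.65 − 1.52) / 16.8 = 0.365 mA.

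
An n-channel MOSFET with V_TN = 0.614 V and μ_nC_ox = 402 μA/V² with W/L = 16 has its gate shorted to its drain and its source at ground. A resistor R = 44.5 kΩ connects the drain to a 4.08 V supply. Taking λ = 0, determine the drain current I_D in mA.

With gate tied to drain, V_GS = V_DS ≥ V_GS − V_TN, so the device is in saturation.
k_n = μ_nC_ox · (W/L) = 6.432 mA/V².
KCL at the drain: ½ k_n (V_GS − V_TN)² = (V_DD − V_GS)/R.
Let x = V_GS − 0.614. Then 143 x² + x − 3.466 = 0, giving x = 0.152 V (positive root), so V_GS = 0.766 V.
I_D = (V_DD − V_GS)/R = (4.08 − 0.766) / 44.5 = 0.0745 mA.

I_D = 0.0745 mA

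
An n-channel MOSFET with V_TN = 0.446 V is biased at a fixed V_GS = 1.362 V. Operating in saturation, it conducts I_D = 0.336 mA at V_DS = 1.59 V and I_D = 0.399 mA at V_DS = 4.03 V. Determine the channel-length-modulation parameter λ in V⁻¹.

λ = 0.0875 V⁻¹

With V_GS fixed, I_D ∝ (1 + λ V_DS) in saturation, so I_D2/I_D1 = (1 + λ V_DS2)/(1 + λ V_DS1).
0.399/0.336 = 1.188 = (1 + 4.03 λ)/(1 + 1.59 λ).
Solving: λ (I_D1 V_DS2 − I_D2 V_DS1) = I_D2 − I_D1, so λ = (0.399 − 0.336) / (0.336 × 4.03 − 0.399 × 1.59) = 0.063 / 0.72 = 0.0875 V⁻¹.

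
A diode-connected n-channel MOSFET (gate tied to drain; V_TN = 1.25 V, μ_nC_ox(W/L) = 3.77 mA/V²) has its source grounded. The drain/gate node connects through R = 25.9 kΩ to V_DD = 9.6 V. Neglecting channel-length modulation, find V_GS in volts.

V_GS = 1.65 V

With gate tied to drain, V_GS = V_DS ≥ V_GS − V_TN, so the device is in saturation.
KCL at the drain: ½ k_n (V_GS − V_TN)² = (V_DD − V_GS)/R.
Let x = V_GS − 1.25. Then 48.8 x² + x − 8.35 = 0, giving x = 0.403 V (positive root), so V_GS = 1.65 V.
I_D = (V_DD − V_GS)/R = (9.6 − 1.65) / 25.9 = 0.307 mA.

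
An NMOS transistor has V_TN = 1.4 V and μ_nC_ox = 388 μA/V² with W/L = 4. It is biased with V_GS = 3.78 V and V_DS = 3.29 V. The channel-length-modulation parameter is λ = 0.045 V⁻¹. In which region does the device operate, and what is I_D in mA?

k_n = μ_nC_ox · (W/L) = 1.552 mA/V².
V_ov = V_GS − V_TN = 3.78 − 1.4 = 2.38 V.
Since V_DS = 3.29 V ≥ V_ov = 2.38 V, the device is in saturation.
I_D = ½ k_n V_ov² (1 + λ V_DS) = 0.5 × 1.552 × 2.38² × (1 + 0.045 × 3.29) = 5.05 mA.

Saturation; I_D = 5.05 mA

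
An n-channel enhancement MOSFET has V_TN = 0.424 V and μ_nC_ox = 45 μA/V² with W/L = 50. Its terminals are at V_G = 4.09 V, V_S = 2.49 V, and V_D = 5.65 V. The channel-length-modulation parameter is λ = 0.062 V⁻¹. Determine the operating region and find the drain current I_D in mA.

V_GS = V_G − V_S = 4.09 − 2.49 = 1.6 V; V_DS = V_D − V_S = 5.65 − 2.49 = 3.16 V.
k_n = μ_nC_ox · (W/L) = 2.25 mA/V².
V_ov = V_GS − V_TN = 1.6 − 0.424 = 1.18 V.
Since V_DS = 3.16 V ≥ V_ov = 1.18 V, the device is in saturation.
I_D = ½ k_n V_ov² (1 + λ V_DS) = 0.5 × 2.25 × 1.18² × (1 + 0.062 × 3.16) = 1.86 mA.

Saturation; I_D = 1.86 mA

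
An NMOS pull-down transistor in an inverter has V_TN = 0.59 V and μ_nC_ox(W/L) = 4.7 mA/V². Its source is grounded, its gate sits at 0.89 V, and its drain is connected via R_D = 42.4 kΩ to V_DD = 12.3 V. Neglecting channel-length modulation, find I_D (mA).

I_D = 0.212 mA

V_GS = V_G = 0.89 V, so V_ov = 0.89 − 0.59 = 0.3 V.
Assume saturation: I_D = ½ k_n V_ov² = 0.5 × 4.7 × 0.3² = 0.212 mA, giving V_DS = V_DD − I_D R_D = 12.3 − 0.212 × 42.4 = 3.33 V.
V_DS = 3.33 V ≥ V_ov = 0.3 V, confirming saturation.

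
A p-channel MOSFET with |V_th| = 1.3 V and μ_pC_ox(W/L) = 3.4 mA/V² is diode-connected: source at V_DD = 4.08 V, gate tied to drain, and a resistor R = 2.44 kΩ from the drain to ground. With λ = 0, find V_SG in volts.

V_SG = 2.01 V

With gate tied to drain, V_SG = V_SD ≥ V_SG − |V_th|, so the device is in saturation.
KCL at the drain: ½ k_p (V_SG − |V_th|)² = (V_DD − V_SG)/R.
Let x = V_SG − 1.3. Then 4.15 x² + x − 2.78 = 0, giving x = 0.707 V (positive root), so V_SG = 2.01 V.
I_D = (V_DD − V_SG)/R = (4.08 − 2.01) / 2.44 = 0.85 mA.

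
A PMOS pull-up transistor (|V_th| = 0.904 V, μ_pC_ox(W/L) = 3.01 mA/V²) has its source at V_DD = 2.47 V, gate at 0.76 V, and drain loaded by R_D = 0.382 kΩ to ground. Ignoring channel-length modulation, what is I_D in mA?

I_D = 0.978 mA

V_SG = V_DD − V_G = 2.47 − 0.76 = 1.71 V, so V_ov = 1.71 − 0.904 = 0.806 V.
Assume saturation: I_D = ½ k_p V_ov² = 0.5 × 3.01 × 0.806² = 0.978 mA, giving V_SD = V_DD − I_D R_D = 2.47 − 0.978 × 0.382 = 2.1 V.
V_SD = 2.1 V ≥ V_ov = 0.806 V, confirming saturation.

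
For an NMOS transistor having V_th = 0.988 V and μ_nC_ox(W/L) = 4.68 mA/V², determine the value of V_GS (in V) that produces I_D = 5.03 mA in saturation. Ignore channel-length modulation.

V_GS = 2.45 V

In saturation I_D = ½ k_n (V_GS − V_th)², so V_GS − V_th = √(2 I_D / k_n) = √(2 × 5.03 / 4.68) = 1.47 V.
V_GS = 0.988 + 1.47 = 2.45 V.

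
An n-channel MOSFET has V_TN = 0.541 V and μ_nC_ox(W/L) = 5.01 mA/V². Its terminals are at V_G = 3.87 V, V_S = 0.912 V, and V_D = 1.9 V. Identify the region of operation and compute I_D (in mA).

Triode; I_D = 9.52 mA

V_GS = V_G − V_S = 3.87 − 0.912 = 2.96 V; V_DS = V_D − V_S = 1.9 − 0.912 = 0.988 V.
V_ov = V_GS − V_TN = 2.96 − 0.541 = 2.42 V.
Since V_DS = 0.988 V < V_ov = 2.42 V, the device is in the triode region.
I_D = k_n [V_ov · V_DS − ½ V_DS²] = 5.01 × [2.42 × 0.988 − 0.5 × 0.988²] = 9.52 mA.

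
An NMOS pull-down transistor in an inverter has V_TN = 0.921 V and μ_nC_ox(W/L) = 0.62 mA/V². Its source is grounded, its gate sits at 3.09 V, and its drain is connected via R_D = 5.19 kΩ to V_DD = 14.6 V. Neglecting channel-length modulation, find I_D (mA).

I_D = 1.46 mA

V_GS = V_G = 3.09 V, so V_ov = 3.09 − 0.921 = 2.17 V.
Assume saturation: I_D = ½ k_n V_ov² = 0.5 × 0.62 × 2.17² = 1.46 mA, giving V_DS = V_DD − I_D R_D = 14.6 − 1.46 × 5.19 = 7.03 V.
V_DS = 7.03 V ≥ V_ov = 2.17 V, confirming saturation.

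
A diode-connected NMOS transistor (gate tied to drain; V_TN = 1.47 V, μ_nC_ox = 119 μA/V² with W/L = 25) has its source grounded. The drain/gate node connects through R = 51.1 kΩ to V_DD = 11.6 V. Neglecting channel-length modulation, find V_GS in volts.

V_GS = 1.83 V

With gate tied to drain, V_GS = V_DS ≥ V_GS − V_TN, so the device is in saturation.
k_n = μ_nC_ox · (W/L) = 2.975 mA/V².
KCL at the drain: ½ k_n (V_GS − V_TN)² = (V_DD − V_GS)/R.
Let x = V_GS − 1.47. Then 76 x² + x − 10.13 = 0, giving x = 0.359 V (positive root), so V_GS = 1.83 V.
I_D = (V_DD − V_GS)/R = (11.6 − 1.83) / 51.1 = 0.191 mA.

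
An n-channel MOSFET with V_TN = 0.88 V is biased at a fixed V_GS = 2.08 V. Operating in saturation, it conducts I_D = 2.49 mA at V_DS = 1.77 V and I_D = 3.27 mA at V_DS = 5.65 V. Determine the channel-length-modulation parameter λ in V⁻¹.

With V_GS fixed, I_D ∝ (1 + λ V_DS) in saturation, so I_D2/I_D1 = (1 + λ V_DS2)/(1 + λ V_DS1).
3.27/2.49 = 1.313 = (1 + 5.65 λ)/(1 + 1.77 λ).
Solving: λ (I_D1 V_DS2 − I_D2 V_DS1) = I_D2 − I_D1, so λ = (3.27 − 2.49) / (2.49 × 5.65 − 3.27 × 1.77) = 0.78 / 8.28 = 0.0942 V⁻¹.

λ = 0.0942 V⁻¹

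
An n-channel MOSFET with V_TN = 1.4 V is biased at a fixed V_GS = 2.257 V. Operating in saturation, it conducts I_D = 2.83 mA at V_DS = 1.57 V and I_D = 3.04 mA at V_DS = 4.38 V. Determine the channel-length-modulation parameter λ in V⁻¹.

λ = 0.0275 V⁻¹

With V_GS fixed, I_D ∝ (1 + λ V_DS) in saturation, so I_D2/I_D1 = (1 + λ V_DS2)/(1 + λ V_DS1).
3.04/2.83 = 1.074 = (1 + 4.38 λ)/(1 + 1.57 λ).
Solving: λ (I_D1 V_DS2 − I_D2 V_DS1) = I_D2 − I_D1, so λ = (3.04 − 2.83) / (2.83 × 4.38 − 3.04 × 1.57) = 0.21 / 7.62 = 0.0275 V⁻¹.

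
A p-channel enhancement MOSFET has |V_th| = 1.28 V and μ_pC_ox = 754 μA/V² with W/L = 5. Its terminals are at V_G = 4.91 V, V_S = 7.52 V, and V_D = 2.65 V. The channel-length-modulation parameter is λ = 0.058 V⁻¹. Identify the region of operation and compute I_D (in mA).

V_SG = V_S − V_G = 7.52 − 4.91 = 2.61 V; V_SD = V_S − V_D = 7.52 − 2.65 = 4.87 V.
k_p = μ_pC_ox · (W/L) = 3.77 mA/V².
V_ov = V_SG − |V_th| = 2.61 − 1.28 = 1.33 V.
Since V_SD = 4.87 V ≥ V_ov = 1.33 V, the device is in saturation.
I_D = ½ k_p V_ov² (1 + λ V_SD) = 0.5 × 3.77 × 1.33² × (1 + 0.058 × 4.87) = 4.28 mA.

Saturation; I_D = 4.28 mA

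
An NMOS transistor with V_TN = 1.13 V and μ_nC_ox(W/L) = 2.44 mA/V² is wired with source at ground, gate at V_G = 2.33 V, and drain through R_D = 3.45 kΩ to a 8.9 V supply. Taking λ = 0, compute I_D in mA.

I_D = 1.76 mA

V_GS = V_G = 2.33 V, so V_ov = 2.33 − 1.13 = 1.2 V.
Assume saturation: I_D = ½ k_n V_ov² = 0.5 × 2.44 × 1.2² = 1.76 mA, giving V_DS = V_DD − I_D R_D = 8.9 − 1.76 × 3.45 = 2.84 V.
V_DS = 2.84 V ≥ V_ov = 1.2 V, confirming saturation.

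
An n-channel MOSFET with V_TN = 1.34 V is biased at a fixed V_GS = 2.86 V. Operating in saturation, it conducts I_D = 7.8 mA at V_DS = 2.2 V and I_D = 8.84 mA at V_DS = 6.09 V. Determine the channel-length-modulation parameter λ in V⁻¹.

With V_GS fixed, I_D ∝ (1 + λ V_DS) in saturation, so I_D2/I_D1 = (1 + λ V_DS2)/(1 + λ V_DS1).
8.84/7.8 = 1.133 = (1 + 6.09 λ)/(1 + 2.2 λ).
Solving: λ (I_D1 V_DS2 − I_D2 V_DS1) = I_D2 − I_D1, so λ = (8.84 − 7.8) / (7.8 × 6.09 − 8.84 × 2.2) = 1.04 / 28.1 = 0.0371 V⁻¹.

λ = 0.0371 V⁻¹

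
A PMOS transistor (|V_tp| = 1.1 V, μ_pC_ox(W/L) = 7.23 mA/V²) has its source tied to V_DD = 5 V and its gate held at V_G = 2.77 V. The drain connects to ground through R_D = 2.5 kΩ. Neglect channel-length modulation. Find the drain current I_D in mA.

I_D = 1.90 mA

V_SG = V_DD − V_G = 5 − 2.77 = 2.23 V, so V_ov = 2.23 − 1.1 = 1.13 V.
Assume saturation: I_D = ½ k_p V_ov² = 0.5 × 7.23 × 1.13² = 4.62 mA, giving V_SD = V_DD − I_D R_D = 5 − 4.62 × 2.5 = -6.54 V.
But -6.54 V < V_ov = 1.13 V, so the device is actually in triode.
In triode I_D = k_p[V_ov V_SD − ½ V_SD²] and I_D = (V_DD − V_SD)/R_D. Equating: 9.04 V_SD² − 21.42 V_SD + 5 = 0, giving V_SD = 0.262 V (the root below V_ov).
I_D = (5 − 0.262) / 2.5 = 1.9 mA.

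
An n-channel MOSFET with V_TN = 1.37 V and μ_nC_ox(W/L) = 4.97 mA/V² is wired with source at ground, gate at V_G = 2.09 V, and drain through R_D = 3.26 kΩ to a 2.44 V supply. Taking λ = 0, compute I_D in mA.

I_D = 0.679 mA

V_GS = V_G = 2.09 V, so V_ov = 2.09 − 1.37 = 0.72 V.
Assume saturation: I_D = ½ k_n V_ov² = 0.5 × 4.97 × 0.72² = 1.29 mA, giving V_DS = V_DD − I_D R_D = 2.44 − 1.29 × 3.26 = -1.76 V.
But -1.76 V < V_ov = 0.72 V, so the device is actually in triode.
In triode I_D = k_n[V_ov V_DS − ½ V_DS²] and I_D = (V_DD − V_DS)/R_D. Equating: 8.1 V_DS² − 12.67 V_DS + 2.44 = 0, giving V_DS = 0.225 V (the root below V_ov).
I_D = (2.44 − 0.225) / 3.26 = 0.679 mA.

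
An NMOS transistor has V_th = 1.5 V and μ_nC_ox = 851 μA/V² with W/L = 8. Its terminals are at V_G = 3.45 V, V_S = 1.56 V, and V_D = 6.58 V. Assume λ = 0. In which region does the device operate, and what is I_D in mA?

Saturation; I_D = 0.518 mA

V_GS = V_G − V_S = 3.45 − 1.56 = 1.89 V; V_DS = V_D − V_S = 6.58 − 1.56 = 5.02 V.
k_n = μ_nC_ox · (W/L) = 6.808 mA/V².
V_ov = V_GS − V_th = 1.89 − 1.5 = 0.39 V.
Since V_DS = 5.02 V ≥ V_ov = 0.39 V, the device is in saturation.
I_D = ½ k_n V_ov² = 0.5 × 6.808 × 0.39² = 0.518 mA.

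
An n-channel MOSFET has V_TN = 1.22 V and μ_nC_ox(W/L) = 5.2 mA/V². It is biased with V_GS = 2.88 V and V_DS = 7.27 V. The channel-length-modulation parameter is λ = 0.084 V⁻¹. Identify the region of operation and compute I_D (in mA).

V_ov = V_GS − V_TN = 2.88 − 1.22 = 1.66 V.
Since V_DS = 7.27 V ≥ V_ov = 1.66 V, the device is in saturation.
I_D = ½ k_n V_ov² (1 + λ V_DS) = 0.5 × 5.2 × 1.66² × (1 + 0.084 × 7.27) = 11.5 mA.

Saturation; I_D = 11.5 mA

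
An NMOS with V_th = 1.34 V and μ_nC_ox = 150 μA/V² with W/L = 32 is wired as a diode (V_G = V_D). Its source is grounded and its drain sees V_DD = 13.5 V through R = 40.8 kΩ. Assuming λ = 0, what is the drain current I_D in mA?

With gate tied to drain, V_GS = V_DS ≥ V_GS − V_th, so the device is in saturation.
k_n = μ_nC_ox · (W/L) = 4.8 mA/V².
KCL at the drain: ½ k_n (V_GS − V_th)² = (V_DD − V_GS)/R.
Let x = V_GS − 1.34. Then 97.9 x² + x − 12.16 = 0, giving x = 0.347 V (positive root), so V_GS = 1.69 V.
I_D = (V_DD − V_GS)/R = (13.5 − 1.69) / 40.8 = 0.29 mA.

I_D = 0.290 mA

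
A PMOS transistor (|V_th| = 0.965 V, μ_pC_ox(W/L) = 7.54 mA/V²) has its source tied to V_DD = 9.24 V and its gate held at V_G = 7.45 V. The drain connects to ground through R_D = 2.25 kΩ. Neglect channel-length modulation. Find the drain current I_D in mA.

I_D = 2.57 mA

V_SG = V_DD − V_G = 9.24 − 7.45 = 1.79 V, so V_ov = 1.79 − 0.965 = 0.825 V.
Assume saturation: I_D = ½ k_p V_ov² = 0.5 × 7.54 × 0.825² = 2.57 mA, giving V_SD = V_DD − I_D R_D = 9.24 − 2.57 × 2.25 = 3.47 V.
V_SD = 3.47 V ≥ V_ov = 0.825 V, confirming saturation.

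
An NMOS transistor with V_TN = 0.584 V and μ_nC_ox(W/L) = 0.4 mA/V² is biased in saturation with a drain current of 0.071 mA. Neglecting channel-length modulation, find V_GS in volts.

In saturation I_D = ½ k_n (V_GS − V_TN)², so V_GS − V_TN = √(2 I_D / k_n) = √(2 × 0.071 / 0.4) = 0.596 V.
V_GS = 0.584 + 0.596 = 1.18 V.

V_GS = 1.18 V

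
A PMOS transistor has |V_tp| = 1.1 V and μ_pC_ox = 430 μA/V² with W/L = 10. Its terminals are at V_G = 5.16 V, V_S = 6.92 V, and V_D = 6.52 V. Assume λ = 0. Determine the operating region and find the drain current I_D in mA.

Triode; I_D = 0.791 mA

V_SG = V_S − V_G = 6.92 − 5.16 = 1.76 V; V_SD = V_S − V_D = 6.92 − 6.52 = 0.4 V.
k_p = μ_pC_ox · (W/L) = 4.3 mA/V².
V_ov = V_SG − |V_tp| = 1.76 − 1.1 = 0.66 V.
Since V_SD = 0.4 V < V_ov = 0.66 V, the device is in the triode region.
I_D = k_p [V_ov · V_SD − ½ V_SD²] = 4.3 × [0.66 × 0.4 − 0.5 × 0.4²] = 0.791 mA.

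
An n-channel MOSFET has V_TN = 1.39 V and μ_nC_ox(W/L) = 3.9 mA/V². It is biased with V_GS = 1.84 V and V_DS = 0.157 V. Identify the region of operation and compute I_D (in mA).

V_ov = V_GS − V_TN = 1.84 − 1.39 = 0.45 V.
Since V_DS = 0.157 V < V_ov = 0.45 V, the device is in the triode region.
I_D = k_n [V_ov · V_DS − ½ V_DS²] = 3.9 × [0.45 × 0.157 − 0.5 × 0.157²] = 0.227 mA.

Triode; I_D = 0.227 mA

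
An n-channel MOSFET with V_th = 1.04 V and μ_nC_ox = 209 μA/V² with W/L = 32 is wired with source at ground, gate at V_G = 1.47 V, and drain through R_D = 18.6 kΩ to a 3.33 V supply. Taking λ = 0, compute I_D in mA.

I_D = 0.175 mA

V_GS = V_G = 1.47 V, so V_ov = 1.47 − 1.04 = 0.43 V.
k_n = μ_nC_ox · (W/L) = 6.688 mA/V².
Assume saturation: I_D = ½ k_n V_ov² = 0.5 × 6.688 × 0.43² = 0.618 mA, giving V_DS = V_DD − I_D R_D = 3.33 − 0.618 × 18.6 = -8.17 V.
But -8.17 V < V_ov = 0.43 V, so the device is actually in triode.
In triode I_D = k_n[V_ov V_DS − ½ V_DS²] and I_D = (V_DD − V_DS)/R_D. Equating: 62.2 V_DS² − 54.49 V_DS + 3.33 = 0, giving V_DS = 0.0661 V (the root below V_ov).
I_D = (3.33 − 0.0661) / 18.6 = 0.175 mA.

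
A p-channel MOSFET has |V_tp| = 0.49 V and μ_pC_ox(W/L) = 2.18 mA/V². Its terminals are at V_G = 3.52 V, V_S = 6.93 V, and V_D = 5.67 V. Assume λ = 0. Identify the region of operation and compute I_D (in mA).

V_SG = V_S − V_G = 6.93 − 3.52 = 3.41 V; V_SD = V_S − V_D = 6.93 − 5.67 = 1.26 V.
V_ov = V_SG − |V_tp| = 3.41 − 0.49 = 2.92 V.
Since V_SD = 1.26 V < V_ov = 2.92 V, the device is in the triode region.
I_D = k_p [V_ov · V_SD − ½ V_SD²] = 2.18 × [2.92 × 1.26 − 0.5 × 1.26²] = 6.29 mA.

Triode; I_D = 6.29 mA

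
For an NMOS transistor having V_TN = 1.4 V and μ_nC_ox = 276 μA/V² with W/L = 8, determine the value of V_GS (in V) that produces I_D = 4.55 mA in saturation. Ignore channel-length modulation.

k_n = μ_nC_ox · (W/L) = 2.208 mA/V².
In saturation I_D = ½ k_n (V_GS − V_TN)², so V_GS − V_TN = √(2 I_D / k_n) = √(2 × 4.55 / 2.208) = 2.03 V.
V_GS = 1.4 + 2.03 = 3.43 V.

V_GS = 3.43 V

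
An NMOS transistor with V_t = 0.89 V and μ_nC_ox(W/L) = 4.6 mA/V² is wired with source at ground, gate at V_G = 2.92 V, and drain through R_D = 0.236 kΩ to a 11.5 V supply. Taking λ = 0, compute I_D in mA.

V_GS = V_G = 2.92 V, so V_ov = 2.92 − 0.89 = 2.03 V.
Assume saturation: I_D = ½ k_n V_ov² = 0.5 × 4.6 × 2.03² = 9.48 mA, giving V_DS = V_DD − I_D R_D = 11.5 − 9.48 × 0.236 = 9.26 V.
V_DS = 9.26 V ≥ V_ov = 2.03 V, confirming saturation.

I_D = 9.48 mA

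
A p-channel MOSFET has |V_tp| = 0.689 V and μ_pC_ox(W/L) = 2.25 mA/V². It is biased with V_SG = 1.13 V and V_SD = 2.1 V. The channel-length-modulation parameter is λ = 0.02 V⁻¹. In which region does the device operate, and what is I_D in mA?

V_ov = V_SG − |V_tp| = 1.13 − 0.689 = 0.441 V.
Since V_SD = 2.1 V ≥ V_ov = 0.441 V, the device is in saturation.
I_D = ½ k_p V_ov² (1 + λ V_SD) = 0.5 × 2.25 × 0.441² × (1 + 0.02 × 2.1) = 0.228 mA.

Saturation; I_D = 0.228 mA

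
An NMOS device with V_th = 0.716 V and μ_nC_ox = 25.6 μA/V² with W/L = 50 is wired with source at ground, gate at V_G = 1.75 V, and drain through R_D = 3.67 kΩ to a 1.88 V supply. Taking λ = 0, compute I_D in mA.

V_GS = V_G = 1.75 V, so V_ov = 1.75 − 0.716 = 1.03 V.
k_n = μ_nC_ox · (W/L) = 1.28 mA/V².
Assume saturation: I_D = ½ k_n V_ov² = 0.5 × 1.28 × 1.03² = 0.684 mA, giving V_DS = V_DD − I_D R_D = 1.88 − 0.684 × 3.67 = -0.631 V.
But -0.631 V < V_ov = 1.03 V, so the device is actually in triode.
In triode I_D = k_n[V_ov V_DS − ½ V_DS²] and I_D = (V_DD − V_DS)/R_D. Equating: 2.35 V_DS² − 5.857 V_DS + 1.88 = 0, giving V_DS = 0.378 V (the root below V_ov).
I_D = (1.88 − 0.378) / 3.67 = 0.409 mA.

I_D = 0.409 mA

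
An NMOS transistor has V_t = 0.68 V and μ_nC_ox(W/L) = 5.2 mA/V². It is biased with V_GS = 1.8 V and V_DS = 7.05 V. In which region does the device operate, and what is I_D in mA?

V_ov = V_GS − V_t = 1.8 − 0.68 = 1.12 V.
Since V_DS = 7.05 V ≥ V_ov = 1.12 V, the device is in saturation.
I_D = ½ k_n V_ov² = 0.5 × 5.2 × 1.12² = 3.26 mA.

Saturation; I_D = 3.26 mA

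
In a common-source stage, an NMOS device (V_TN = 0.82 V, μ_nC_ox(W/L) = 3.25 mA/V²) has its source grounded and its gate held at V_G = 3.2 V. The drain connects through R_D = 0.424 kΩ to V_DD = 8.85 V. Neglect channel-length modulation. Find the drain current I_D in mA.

V_GS = V_G = 3.2 V, so V_ov = 3.2 − 0.82 = 2.38 V.
Assume saturation: I_D = ½ k_n V_ov² = 0.5 × 3.25 × 2.38² = 9.2 mA, giving V_DS = V_DD − I_D R_D = 8.85 − 9.2 × 0.424 = 4.95 V.
V_DS = 4.95 V ≥ V_ov = 2.38 V, confirming saturation.

I_D = 9.20 mA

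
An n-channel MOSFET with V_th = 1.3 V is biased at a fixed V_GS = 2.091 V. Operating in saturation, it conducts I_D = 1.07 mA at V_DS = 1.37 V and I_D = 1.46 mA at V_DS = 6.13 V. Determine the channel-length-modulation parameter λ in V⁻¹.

λ = 0.0855 V⁻¹

With V_GS fixed, I_D ∝ (1 + λ V_DS) in saturation, so I_D2/I_D1 = (1 + λ V_DS2)/(1 + λ V_DS1).
1.46/1.07 = 1.364 = (1 + 6.13 λ)/(1 + 1.37 λ).
Solving: λ (I_D1 V_DS2 − I_D2 V_DS1) = I_D2 − I_D1, so λ = (1.46 − 1.07) / (1.07 × 6.13 − 1.46 × 1.37) = 0.39 / 4.56 = 0.0855 V⁻¹.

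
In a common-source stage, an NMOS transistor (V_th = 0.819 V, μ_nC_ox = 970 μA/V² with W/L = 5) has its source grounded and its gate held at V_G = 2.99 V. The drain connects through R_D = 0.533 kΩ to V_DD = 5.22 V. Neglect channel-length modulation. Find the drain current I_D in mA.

V_GS = V_G = 2.99 V, so V_ov = 2.99 − 0.819 = 2.17 V.
k_n = μ_nC_ox · (W/L) = 4.85 mA/V².
Assume saturation: I_D = ½ k_n V_ov² = 0.5 × 4.85 × 2.17² = 11.4 mA, giving V_DS = V_DD − I_D R_D = 5.22 − 11.4 × 0.533 = -0.872 V.
But -0.872 V < V_ov = 2.17 V, so the device is actually in triode.
In triode I_D = k_n[V_ov V_DS − ½ V_DS²] and I_D = (V_DD − V_DS)/R_D. Equating: 1.29 V_DS² − 6.612 V_DS + 5.22 = 0, giving V_DS = 0.975 V (the root below V_ov).
I_D = (5.22 − 0.975) / 0.533 = 7.96 mA.

I_D = 7.96 mA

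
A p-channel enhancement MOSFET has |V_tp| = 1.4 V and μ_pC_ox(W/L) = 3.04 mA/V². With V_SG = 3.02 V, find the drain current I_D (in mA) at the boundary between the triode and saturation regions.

At the boundary V_SD = V_ov = V_SG − |V_tp| = 3.02 − 1.4 = 1.62 V.
I_D = ½ k_p V_ov² = 0.5 × 3.04 × 1.62² = 3.99 mA.

I_D = 3.99 mA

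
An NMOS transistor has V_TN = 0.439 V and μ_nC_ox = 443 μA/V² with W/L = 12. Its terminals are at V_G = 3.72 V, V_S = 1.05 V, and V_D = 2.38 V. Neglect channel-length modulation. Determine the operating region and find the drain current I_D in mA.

V_GS = V_G − V_S = 3.72 − 1.05 = 2.67 V; V_DS = V_D − V_S = 2.38 − 1.05 = 1.33 V.
k_n = μ_nC_ox · (W/L) = 5.316 mA/V².
V_ov = V_GS − V_TN = 2.67 − 0.439 = 2.23 V.
Since V_DS = 1.33 V < V_ov = 2.23 V, the device is in the triode region.
I_D = k_n [V_ov · V_DS − ½ V_DS²] = 5.316 × [2.23 × 1.33 − 0.5 × 1.33²] = 11.1 mA.

Triode; I_D = 11.1 mA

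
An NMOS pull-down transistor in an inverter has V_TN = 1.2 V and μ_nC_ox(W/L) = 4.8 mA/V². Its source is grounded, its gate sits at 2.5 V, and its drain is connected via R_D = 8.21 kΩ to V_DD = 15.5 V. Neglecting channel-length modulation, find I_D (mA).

I_D = 1.85 mA

V_GS = V_G = 2.5 V, so V_ov = 2.5 − 1.2 = 1.3 V.
Assume saturation: I_D = ½ k_n V_ov² = 0.5 × 4.8 × 1.3² = 4.06 mA, giving V_DS = V_DD − I_D R_D = 15.5 − 4.06 × 8.21 = -17.8 V.
But -17.8 V < V_ov = 1.3 V, so the device is actually in triode.
In triode I_D = k_n[V_ov V_DS − ½ V_DS²] and I_D = (V_DD − V_DS)/R_D. Equating: 19.7 V_DS² − 52.23 V_DS + 15.5 = 0, giving V_DS = 0.341 V (the root below V_ov).
I_D = (15.5 − 0.341) / 8.21 = 1.85 mA.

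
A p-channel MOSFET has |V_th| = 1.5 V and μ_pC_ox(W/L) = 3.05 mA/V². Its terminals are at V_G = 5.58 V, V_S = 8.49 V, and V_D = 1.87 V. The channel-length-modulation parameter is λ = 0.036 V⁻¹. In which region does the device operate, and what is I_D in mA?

V_SG = V_S − V_G = 8.49 − 5.58 = 2.91 V; V_SD = V_S − V_D = 8.49 − 1.87 = 6.62 V.
V_ov = V_SG − |V_th| = 2.91 − 1.5 = 1.41 V.
Since V_SD = 6.62 V ≥ V_ov = 1.41 V, the device is in saturation.
I_D = ½ k_p V_ov² (1 + λ V_SD) = 0.5 × 3.05 × 1.41² × (1 + 0.036 × 6.62) = 3.75 mA.

Saturation; I_D = 3.75 mA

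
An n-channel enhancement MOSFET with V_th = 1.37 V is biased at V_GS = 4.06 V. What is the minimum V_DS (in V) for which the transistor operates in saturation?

The boundary between triode and saturation is V_DS = V_GS − V_th = V_ov.
V_ov = 4.06 − 1.37 = 2.69 V.

V_DS,sat = 2.69 V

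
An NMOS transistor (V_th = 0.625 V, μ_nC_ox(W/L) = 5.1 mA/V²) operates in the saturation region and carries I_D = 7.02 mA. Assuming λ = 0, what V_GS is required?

In saturation I_D = ½ k_n (V_GS − V_th)², so V_GS − V_th = √(2 I_D / k_n) = √(2 × 7.02 / 5.1) = 1.66 V.
V_GS = 0.625 + 1.66 = 2.28 V.

V_GS = 2.28 V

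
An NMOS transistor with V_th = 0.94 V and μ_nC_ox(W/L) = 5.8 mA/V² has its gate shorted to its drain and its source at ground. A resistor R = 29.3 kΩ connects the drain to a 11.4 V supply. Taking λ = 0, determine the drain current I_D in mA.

I_D = 0.345 mA

With gate tied to drain, V_GS = V_DS ≥ V_GS − V_th, so the device is in saturation.
KCL at the drain: ½ k_n (V_GS − V_th)² = (V_DD − V_GS)/R.
Let x = V_GS − 0.94. Then 85 x² + x − 10.46 = 0, giving x = 0.345 V (positive root), so V_GS = 1.29 V.
I_D = (V_DD − V_GS)/R = (11.4 − 1.29) / 29.3 = 0.345 mA.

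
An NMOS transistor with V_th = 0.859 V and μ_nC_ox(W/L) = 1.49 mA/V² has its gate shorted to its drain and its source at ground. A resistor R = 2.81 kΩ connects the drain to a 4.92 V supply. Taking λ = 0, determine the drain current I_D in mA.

With gate tied to drain, V_GS = V_DS ≥ V_GS − V_th, so the device is in saturation.
KCL at the drain: ½ k_n (V_GS − V_th)² = (V_DD − V_GS)/R.
Let x = V_GS − 0.859. Then 2.09 x² + x − 4.061 = 0, giving x = 1.17 V (positive root), so V_GS = 2.03 V.
I_D = (V_DD − V_GS)/R = (4.92 − 2.03) / 2.81 = 1.03 mA.

I_D = 1.03 mA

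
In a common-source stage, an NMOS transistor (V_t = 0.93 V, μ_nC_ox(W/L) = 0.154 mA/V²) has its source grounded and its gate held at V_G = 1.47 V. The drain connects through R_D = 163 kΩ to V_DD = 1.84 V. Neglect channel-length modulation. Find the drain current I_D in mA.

V_GS = V_G = 1.47 V, so V_ov = 1.47 − 0.93 = 0.54 V.
Assume saturation: I_D = ½ k_n V_ov² = 0.5 × 0.154 × 0.54² = 0.0225 mA, giving V_DS = V_DD − I_D R_D = 1.84 − 0.0225 × 163 = -1.82 V.
But -1.82 V < V_ov = 0.54 V, so the device is actually in triode.
In triode I_D = k_n[V_ov V_DS − ½ V_DS²] and I_D = (V_DD − V_DS)/R_D. Equating: 12.6 V_DS² − 14.56 V_DS + 1.84 = 0, giving V_DS = 0.144 V (the root below V_ov).
I_D = (1.84 − 0.144) / 163 = 0.0104 mA.

I_D = 0.0104 mA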